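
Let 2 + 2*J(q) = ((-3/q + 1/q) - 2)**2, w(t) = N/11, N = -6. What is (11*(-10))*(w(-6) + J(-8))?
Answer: 25/16 ≈ 1.5625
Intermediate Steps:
w(t) = -6/11
J(q) = -1 + (-2 - 2/q)**2/2 (J(q) = -1 + ((-3/q + 1/q) - 2)**2/2 = -1 + (-2/q - 2)**2/2 = -1 + (-2 - 2/q)**2/2)
(11*(-10))*(w(-6) + J(-8)) = (11*(-10))*(-6/11 + (1 + 2/(-8)**2 + 4/(-8))) = -110*(-6/11 + (1 + 2*(1/64) + 4*(-1/8))) = -110*(-6/11 + (1 + 1/32 - 1/2)) = -110*(-6/11 + 17/32) = -110*(-5/352) = 25/16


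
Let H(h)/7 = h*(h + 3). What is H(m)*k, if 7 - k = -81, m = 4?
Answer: 17248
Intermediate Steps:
k = 88 (k = 7 - 1*(-81) = 7 + 81 = 88)
H(h) = 7*h*(3 + h) (H(h) = 7*(h*(h + 3)) = 7*(h*(3 + h)) = 7*h*(3 + h))
H(m)*k = (7*4*(3 + 4))*88 = (7*4*7)*88 = 196*88 = 17248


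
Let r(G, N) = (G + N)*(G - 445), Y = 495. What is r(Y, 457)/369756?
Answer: 11900/92439 ≈ 0.12873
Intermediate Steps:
r(G, N) = (-445 + G)*(G + N) (r(G, N) = (G + N)*(-445 + G) = (-445 + G)*(G + N))
r(Y, 457)/369756 = (495**2 - 445*495 - 445*457 + 495*457)/369756 = (245025 - 220275 - 203365 + 226215)*(1/369756) = 47600*(1/369756) = 11900/92439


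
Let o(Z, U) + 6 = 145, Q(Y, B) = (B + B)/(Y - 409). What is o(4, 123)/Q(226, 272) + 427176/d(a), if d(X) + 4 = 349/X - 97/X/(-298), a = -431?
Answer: -29862619587759/336110944 ≈ -88848.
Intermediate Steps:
Q(Y, B) = 2*B/(-409 + Y) (Q(Y, B) = (2*B)/(-409 + Y) = 2*B/(-409 + Y))
o(Z, U) = 139 (o(Z, U) = -6 + 145 = 139)
d(X) = -4 + 104099/(298*X) (d(X) = -4 + (349/X - 97/X/(-298)) = -4 + (349/X - 97/X*(-1/298)) = -4 + (349/X + 97/(298*X)) = -4 + 104099/(298*X))
o(4, 123)/Q(226, 272) + 427176/d(a) = 139/((2*272/(-409 + 226))) + 427176/(-4 + (104099/298)/(-431)) = 139/((2*272/(-183))) + 427176/(-4 + (104099/298)*(-1/431)) = 139/((2*272*(-1/183))) + 427176/(-4 - 104099/128438) = 139/(-544/183) + 427176/(-617851/128438) = 139*(-183/544) + 427176*(-128438/617851) = -25437/544 - 54865631088/617851 = -29862619587759/336110944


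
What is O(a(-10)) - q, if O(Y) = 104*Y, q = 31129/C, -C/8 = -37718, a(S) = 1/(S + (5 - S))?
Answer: 31225731/1508720 ≈ 20.697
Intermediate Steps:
a(S) = 1/5
C = 301744 (C = -8*(-37718) = 301744)
q = 31129/301744 ≈ 0.10316
O(a(-10)) - q = 104*(1/5) - 1*31129/301744 = 104/5 - 31129/301744 = 31225731/1508720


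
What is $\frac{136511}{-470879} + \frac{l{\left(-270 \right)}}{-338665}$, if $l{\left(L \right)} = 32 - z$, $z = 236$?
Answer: $- \frac{46135438499}{159470236535} \approx -0.2893$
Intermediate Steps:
$l{\left(L \right)} = -204$ ($l{\left(L \right)} = 32 - 236 = -204$)
$\frac{136511}{-470879} + \frac{l{\left(-270 \right)}}{-338665} = \frac{136511}{-470879} - \frac{204}{-338665} = 136511 \left(- \frac{1}{470879}\right) - - \frac{204}{338665} = - \frac{136511}{470879} + \frac{204}{338665} = - \frac{46135438499}{159470236535}$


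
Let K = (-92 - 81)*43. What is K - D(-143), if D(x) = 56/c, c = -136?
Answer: -126456/17 ≈ -7438.6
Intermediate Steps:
D(x) = -7/17 (D(x) = 56/(-136) = 56*(-1/136) = -7/17)
K = -7439 (K = -173*43 = -7439)
K - D(-143) = -7439 - 1*(-7/17) = -7439 + 7/17 = -126456/17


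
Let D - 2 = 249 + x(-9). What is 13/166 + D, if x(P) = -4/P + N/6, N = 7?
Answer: 188759/747 ≈ 252.69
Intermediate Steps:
x(P) = 7/6 - 4/P (x(P) = -4/P + 7/6 = 7/6 - 4/P)
D = 4547/18 (D = 2 + (249 + (7/6 - 4/(-9))) = 2 + (249 + (7/6 - 4*(-1/9))) = 2 + (249 + (7/6 + 4/9)) = 2 + (249 + 29/18) = 2 + 4511/18 = 4547/18 ≈ 252.61)
13/166 + D = 13/166 + 4547/18 = 188759/747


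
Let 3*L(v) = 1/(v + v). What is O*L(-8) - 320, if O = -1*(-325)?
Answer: -15685/48 ≈ -326.77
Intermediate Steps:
L(v) = 1/(6*v) (L(v) = 1/(3*(v + v)) = 1/(3*((2*v))) = (1/(2*v))/3 = 1/(6*v))
O = 325
O*L(-8) - 320 = 325*((1/6)/(-8)) - 320 = 325*((1/6)*(-1/8)) - 320 = 325*(-1/48) - 320 = -325/48 - 320 = -15685/48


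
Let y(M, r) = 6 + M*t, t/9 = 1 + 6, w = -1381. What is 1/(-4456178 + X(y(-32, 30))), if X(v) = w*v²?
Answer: -1/5583834278 ≈ -1.7909e-10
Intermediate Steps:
t = 63 (t = 9*(1 + 6) = 9*7 = 63)
y(M, r) = 6 + 63*M (y(M, r) = 6 + M*63 = 6 + 63*M)
X(v) = -1381*v²
1/(-4456178 + X(y(-32, 30))) = 1/(-4456178 - 1381*(6 + 63*(-32))²) = 1/(-4456178 - 1381*(6 - 2016)²) = 1/(-4456178 - 1381*(-2010)²) = 1/(-4456178 - 1381*4040100) = 1/(-4456178 - 5579378100) = 1/(-5583834278) = -1/5583834278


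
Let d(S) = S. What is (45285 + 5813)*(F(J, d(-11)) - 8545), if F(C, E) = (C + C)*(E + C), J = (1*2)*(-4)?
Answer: -421098618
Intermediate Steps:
J = -8 (J = 2*(-4) = -8)
F(C, E) = 2*C*(C + E) (F(C, E) = (2*C)*(C + E) = 2*C*(C + E))
(45285 + 5813)*(F(J, d(-11)) - 8545) = (45285 + 5813)*(2*(-8)*(-8 - 11) - 8545) = 51098*(2*(-8)*(-19) - 8545) = 51098*(304 - 8545) = 51098*(-8241) = -421098618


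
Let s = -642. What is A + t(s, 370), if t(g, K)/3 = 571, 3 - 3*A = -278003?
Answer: 283145/3 ≈ 94382.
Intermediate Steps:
A = 278006/3 (A = 1 - ⅓*(-278003) = 1 + 278003/3 = 278006/3 ≈ 92669.)
t(g, K) = 1713 (t(g, K) = 3*571 = 1713)
A + t(s, 370) = 278006/3 + 1713 = 283145/3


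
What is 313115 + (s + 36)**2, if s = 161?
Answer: 351924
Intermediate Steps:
313115 + (s + 36)**2 = 313115 + (161 + 36)**2 = 313115 + 197**2 = 313115 + 38809 = 351924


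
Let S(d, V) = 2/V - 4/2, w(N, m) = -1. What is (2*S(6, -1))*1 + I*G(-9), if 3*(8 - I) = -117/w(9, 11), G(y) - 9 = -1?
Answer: -256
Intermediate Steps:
S(d, V) = -2 + 2/V (S(d, V) = 2/V - 4*½ = 2/V - 2 = -2 + 2/V)
G(y) = 8 (G(y) = 9 - 1 = 8)
I = -31 (I = 8 - (-39)/(-1) = 8 - (-39)*(-1) = 8 - ⅓*117 = 8 - 39 = -31)
(2*S(6, -1))*1 + I*G(-9) = (2*(-2 + 2/(-1)))*1 - 31*8 = (2*(-2 + 2*(-1)))*1 - 248 = (2*(-2 - 2))*1 - 248 = (2*(-4))*1 - 248 = -8*1 - 248 = -8 - 248 = -256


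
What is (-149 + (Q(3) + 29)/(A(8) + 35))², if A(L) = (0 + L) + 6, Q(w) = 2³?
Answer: 52765696/2401 ≈ 21977.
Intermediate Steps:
Q(w) = 8
A(L) = 6 + L (A(L) = L + 6 = 6 + L)
(-149 + (Q(3) + 29)/(A(8) + 35))² = (-149 + (8 + 29)/((6 + 8) + 35))² = (-149 + 37/(14 + 35))² = (-149 + 37/49)² = (-7264/49)² = 52765696/2401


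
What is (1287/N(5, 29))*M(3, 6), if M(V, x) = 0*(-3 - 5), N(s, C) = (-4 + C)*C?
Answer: 0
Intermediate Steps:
N(s, C) = C*(-4 + C)
M(V, x) = 0 (M(V, x) = 0*(-8) = 0)
(1287/N(5, 29))*M(3, 6) = (1287/((29*(-4 + 29))))*0 = (1287/((29*25)))*0 = (1287/725)*0 = 0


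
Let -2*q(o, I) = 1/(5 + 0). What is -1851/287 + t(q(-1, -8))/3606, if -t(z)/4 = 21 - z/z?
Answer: -3348833/517461 ≈ -6.4717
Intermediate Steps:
q(o, I) = -⅒ (q(o, I) = -1/(2*(5 + 0)) = -½/5 = -½*⅕ = -⅒)
t(z) = -80 (t(z) = -4*(21 - z/z) = -4*(21 - 1*1) = -4*(21 - 1) = -4*20 = -80)
-1851/287 + t(q(-1, -8))/3606 = -1851/287 - 80/3606 = -1851*1/287 - 80*1/3606 = -1851/287 - 40/1803 = -3348833/517461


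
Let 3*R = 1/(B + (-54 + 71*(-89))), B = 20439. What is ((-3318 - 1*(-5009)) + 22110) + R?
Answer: 1004354599/42198 ≈ 23801.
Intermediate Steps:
R = 1/42198 (R = 1/(3*(20439 + (-54 + 71*(-89)))) = 1/(3*(20439 + (-54 - 6319))) = 1/(3*(20439 - 6373)) = (⅓)/14066 = (⅓)*(1/14066) = 1/42198 ≈ 2.3698e-5)
((-3318 - 1*(-5009)) + 22110) + R = ((-3318 - 1*(-5009)) + 22110) + 1/42198 = ((-3318 + 5009) + 22110) + 1/42198 = (1691 + 22110) + 1/42198 = 23801 + 1/42198 = 1004354599/42198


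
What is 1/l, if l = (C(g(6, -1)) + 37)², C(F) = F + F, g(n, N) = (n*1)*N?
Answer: 1/625 ≈ 0.0016000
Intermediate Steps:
g(n, N) = N*n (g(n, N) = n*N = N*n)
C(F) = 2*F
l = 625 (l = (2*(-1*6) + 37)² = (2*(-6) + 37)² = (-12 + 37)² = 25² = 625)
1/l = 1/625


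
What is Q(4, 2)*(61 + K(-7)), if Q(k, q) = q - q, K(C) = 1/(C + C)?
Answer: 0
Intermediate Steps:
K(C) = 1/(2*C)
Q(k, q) = 0
Q(4, 2)*(61 + K(-7)) = 0*(61 + (1/2)/(-7)) = 0*(61 + (1/2)*(-1/7)) = 0*(61 - 1/14) = 0*(853/14) = 0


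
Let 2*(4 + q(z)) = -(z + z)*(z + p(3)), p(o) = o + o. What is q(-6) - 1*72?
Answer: -76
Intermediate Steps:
p(o) = 2*o
q(z) = -4 - z*(6 + z) (q(z) = -4 + (-(z + z)*(z + 2*3))/2 = -4 + (-2*z*(z + 6))/2 = -4 + (-2*z*(6 + z))/2 = -4 - z*(6 + z))
q(-6) - 1*72 = (-4 - 1*(-6)² - 6*(-6)) - 1*72 = (-4 - 1*36 + 36) - 72 = (-4 - 36 + 36) - 72 = -4 - 72 = -76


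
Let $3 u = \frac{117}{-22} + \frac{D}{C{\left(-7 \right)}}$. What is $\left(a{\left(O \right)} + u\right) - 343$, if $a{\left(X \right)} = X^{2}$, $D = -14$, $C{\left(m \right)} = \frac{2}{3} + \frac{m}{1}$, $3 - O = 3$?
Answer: $- \frac{143807}{418} \approx -344.04$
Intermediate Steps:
$O = 0$ ($O = 3 - 3 = 0$)
$C{\left(m \right)} = \frac{2}{3} + m$ ($C{\left(m \right)} = 2 \cdot \frac{1}{3} + m 1 = \frac{2}{3} + m$)
$u = - \frac{433}{418}$ ($u = \frac{\frac{117}{-22} - \frac{14}{\frac{2}{3} - 7}}{3} = \frac{117 \left(- \frac{1}{22}\right) - \frac{14}{- \frac{19}{3}}}{3} = \frac{- \frac{117}{22} - - \frac{42}{19}}{3} = \frac{- \frac{117}{22} + \frac{42}{19}}{3} = \frac{1}{3} \left(- \frac{1299}{418}\right) = - \frac{433}{418} \approx -1.0359$)
$\left(a{\left(O \right)} + u\right) - 343 = \left(0^{2} - \frac{433}{418}\right) - 343 = \left(0 - \frac{433}{418}\right) - 343 = - \frac{433}{418} - 343 = - \frac{143807}{418}$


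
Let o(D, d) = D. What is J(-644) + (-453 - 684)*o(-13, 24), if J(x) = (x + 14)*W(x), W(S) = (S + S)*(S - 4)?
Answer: -525798339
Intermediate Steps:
W(S) = 2*S*(-4 + S) (W(S) = (2*S)*(-4 + S) = 2*S*(-4 + S))
J(x) = 2*x*(-4 + x)*(14 + x) (J(x) = (x + 14)*(2*x*(-4 + x)) = (14 + x)*(2*x*(-4 + x)) = 2*x*(-4 + x)*(14 + x))
J(-644) + (-453 - 684)*o(-13, 24) = 2*(-644)*(-4 - 644)*(14 - 644) + (-453 - 684)*(-13) = 2*(-644)*(-648)*(-630) - 1137*(-13) = -525813120 + 14781 = -525798339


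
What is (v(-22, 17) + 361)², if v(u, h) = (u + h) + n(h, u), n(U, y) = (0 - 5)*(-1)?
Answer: 130321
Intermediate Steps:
n(U, y) = 5 (n(U, y) = -5*(-1) = 5)
v(u, h) = 5 + h + u (v(u, h) = (u + h) + 5 = (h + u) + 5 = 5 + h + u)
(v(-22, 17) + 361)² = ((5 + 17 - 22) + 361)² = (0 + 361)² = 361² = 130321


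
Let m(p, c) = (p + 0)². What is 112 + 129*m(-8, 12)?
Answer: 8368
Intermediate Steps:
m(p, c) = p²
112 + 129*m(-8, 12) = 112 + 129*(-8)² = 112 + 129*64 = 112 + 8256 = 8368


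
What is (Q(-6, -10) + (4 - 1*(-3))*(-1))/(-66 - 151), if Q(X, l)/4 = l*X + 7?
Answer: -261/217 ≈ -1.2028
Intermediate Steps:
Q(X, l) = 28 + 4*X*l (Q(X, l) = 4*(l*X + 7) = 4*(X*l + 7) = 4*(7 + X*l) = 28 + 4*X*l)
(Q(-6, -10) + (4 - 1*(-3))*(-1))/(-66 - 151) = ((28 + 4*(-6)*(-10)) + (4 - 1*(-3))*(-1))/(-66 - 151) = ((28 + 240) + (4 + 3)*(-1))/(-217) = -(268 + 7*(-1))/217 = -(268 - 7)/217 = -1/217*261 = -261/217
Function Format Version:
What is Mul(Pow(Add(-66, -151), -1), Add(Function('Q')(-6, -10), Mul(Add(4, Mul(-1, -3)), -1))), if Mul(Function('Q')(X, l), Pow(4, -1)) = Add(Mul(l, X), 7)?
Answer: Rational(-261, 217) ≈ -1.2028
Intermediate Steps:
Function('Q')(X, l) = Add(28, Mul(4, X, l)) (Function('Q')(X, l) = Mul(4, Add(Mul(l, X), 7)) = Mul(4, Add(Mul(X, l), 7)) = Mul(4, Add(7, Mul(X, l))) = Add(28, Mul(4, X, l)))
Mul(Pow(Add(-66, -151), -1), Add(Function('Q')(-6, -10), Mul(Add(4, Mul(-1, -3)), -1))) = Mul(Pow(Add(-66, -151), -1), Add(Add(28, Mul(4, -6, -10)), Mul(Add(4, Mul(-1, -3)), -1))) = Mul(Pow(-217, -1), Add(Add(28, 240), Mul(Add(4, 3), -1))) = Mul(Rational(-1, 217), Add(268, Mul(7, -1))) = Mul(Rational(-1, 217), Add(268, -7)) = Mul(Rational(-1, 217), 261) = Rational(-261, 217)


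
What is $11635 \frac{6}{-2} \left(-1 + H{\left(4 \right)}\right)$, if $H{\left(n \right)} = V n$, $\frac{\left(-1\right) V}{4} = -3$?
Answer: $-1640535$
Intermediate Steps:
$V = 12$ ($V = \left(-4\right) \left(-3\right) = 12$)
$H{\left(n \right)} = 12 n$
$11635 \frac{6}{-2} \left(-1 + H{\left(4 \right)}\right) = 11635 \frac{6}{-2} \left(-1 + 12 \cdot 4\right) = 11635 \cdot 6 \left(- \frac{1}{2}\right) \left(-1 + 48\right) = 11635 \left(\left(-3\right) 47\right) = 11635 \left(-141\right) = -1640535$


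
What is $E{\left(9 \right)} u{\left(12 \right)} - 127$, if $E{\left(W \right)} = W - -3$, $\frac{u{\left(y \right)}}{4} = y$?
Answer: $449$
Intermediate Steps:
$u{\left(y \right)} = 4 y$
$E{\left(W \right)} = 3 + W$ ($E{\left(W \right)} = W + 3 = 3 + W$)
$E{\left(9 \right)} u{\left(12 \right)} - 127 = \left(3 + 9\right) 4 \cdot 12 - 127 = 12 \cdot 48 - 127 = 576 - 127 = 449$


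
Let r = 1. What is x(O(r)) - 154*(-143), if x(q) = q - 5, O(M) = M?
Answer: 22018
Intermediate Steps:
x(q) = -5 + q
x(O(r)) - 154*(-143) = (-5 + 1) - 154*(-143) = -4 + 22022 = 22018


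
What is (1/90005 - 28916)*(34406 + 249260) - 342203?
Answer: -738295557167629/90005 ≈ -8.2028e+9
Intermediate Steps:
(1/90005 - 28916)*(34406 + 249260) - 342203 = (1/90005 - 28916)*283666 - 342203 = -2602584579/90005*283666 - 342203 = -738264757186614/90005 - 342203 = -738295557167629/90005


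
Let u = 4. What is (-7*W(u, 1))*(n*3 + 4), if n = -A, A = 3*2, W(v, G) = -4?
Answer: -392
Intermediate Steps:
A = 6
n = -6 (n = -1*6 = -6)
(-7*W(u, 1))*(n*3 + 4) = (-7*(-4))*(-6*3 + 4) = 28*(-18 + 4) = 28*(-14) = -392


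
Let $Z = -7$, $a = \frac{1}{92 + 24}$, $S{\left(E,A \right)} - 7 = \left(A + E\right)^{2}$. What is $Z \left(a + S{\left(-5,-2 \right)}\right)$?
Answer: $- \frac{45479}{116} \approx -392.06$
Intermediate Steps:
$S{\left(E,A \right)} = 7 + \left(A + E\right)^{2}$
$a = \frac{1}{116} \approx 0.0086207$
$Z \left(a + S{\left(-5,-2 \right)}\right) = - 7 \left(\frac{1}{116} + \left(7 + \left(-2 - 5\right)^{2}\right)\right) = - 7 \left(\frac{1}{116} + \left(7 + \left(-7\right)^{2}\right)\right) = - 7 \left(\frac{1}{116} + \left(7 + 49\right)\right) = - 7 \left(\frac{1}{116} + 56\right) = \left(-7\right) \frac{6497}{116} = - \frac{45479}{116}$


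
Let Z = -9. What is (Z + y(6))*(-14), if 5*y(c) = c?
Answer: 546/5 ≈ 109.20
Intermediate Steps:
y(c) = c/5
(Z + y(6))*(-14) = (-9 + (1/5)*6)*(-14) = (-9 + 6/5)*(-14) = -39/5*(-14) = 546/5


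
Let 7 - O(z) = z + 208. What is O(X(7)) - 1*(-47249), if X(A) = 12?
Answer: 47036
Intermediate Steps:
O(z) = -201 - z (O(z) = 7 - (z + 208) = 7 - (208 + z) = 7 + (-208 - z) = -201 - z)
O(X(7)) - 1*(-47249) = (-201 - 1*12) - 1*(-47249) = (-201 - 12) + 47249 = -213 + 47249 = 47036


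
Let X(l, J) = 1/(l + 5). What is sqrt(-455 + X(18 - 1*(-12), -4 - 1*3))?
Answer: 2*I*sqrt(139335)/35 ≈ 21.33*I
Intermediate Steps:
X(l, J) = 1/(5 + l)
sqrt(-455 + X(18 - 1*(-12), -4 - 1*3)) = sqrt(-455 + 1/(5 + (18 - 1*(-12)))) = sqrt(-455 + 1/(5 + (18 + 12))) = sqrt(-455 + 1/(5 + 30)) = sqrt(-455 + 1/35) = sqrt(-15924/35) = 2*I*sqrt(139335)/35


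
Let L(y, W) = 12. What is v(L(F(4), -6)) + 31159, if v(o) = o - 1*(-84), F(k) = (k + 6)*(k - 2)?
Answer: 31255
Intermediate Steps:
F(k) = (-2 + k)*(6 + k) (F(k) = (6 + k)*(-2 + k) = (-2 + k)*(6 + k))
v(o) = 84 + o (v(o) = o + 84 = 84 + o)
v(L(F(4), -6)) + 31159 = (84 + 12) + 31159 = 96 + 31159 = 31255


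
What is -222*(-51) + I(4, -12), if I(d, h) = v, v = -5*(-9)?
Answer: 11367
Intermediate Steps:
v = 45
I(d, h) = 45
-222*(-51) + I(4, -12) = -222*(-51) + 45 = 11322 + 45 = 11367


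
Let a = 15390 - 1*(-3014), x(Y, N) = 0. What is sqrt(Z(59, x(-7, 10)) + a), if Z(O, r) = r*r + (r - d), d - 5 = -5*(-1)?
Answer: sqrt(18394) ≈ 135.62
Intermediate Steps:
d = 10 (d = 5 - 5*(-1) = 5 + 5 = 10)
a = 18404 (a = 15390 + 3014 = 18404)
Z(O, r) = -10 + r + r**2 (Z(O, r) = r*r + (r - 1*10) = r**2 + (r - 10) = r**2 + (-10 + r) = -10 + r + r**2)
sqrt(Z(59, x(-7, 10)) + a) = sqrt((-10 + 0 + 0**2) + 18404) = sqrt((-10 + 0 + 0) + 18404) = sqrt(-10 + 18404) = sqrt(18394)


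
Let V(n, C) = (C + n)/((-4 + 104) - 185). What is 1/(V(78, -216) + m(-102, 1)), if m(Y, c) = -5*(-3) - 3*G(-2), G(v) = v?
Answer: 85/1923 ≈ 0.044202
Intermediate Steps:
V(n, C) = -C/85 - n/85 (V(n, C) = (C + n)/(100 - 185) = (C + n)/(-85) = (C + n)*(-1/85) = -C/85 - n/85)
m(Y, c) = 21 (m(Y, c) = -5*(-3) - 3*(-2) = 15 + 6 = 21)
1/(V(78, -216) + m(-102, 1)) = 1/((-1/85*(-216) - 1/85*78) + 21) = 1/((216/85 - 78/85) + 21) = 1/(138/85 + 21) = 1/(1923/85) = 85/1923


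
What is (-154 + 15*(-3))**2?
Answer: 39601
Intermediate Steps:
(-154 + 15*(-3))**2 = (-154 - 45)**2 = (-199)**2 = 39601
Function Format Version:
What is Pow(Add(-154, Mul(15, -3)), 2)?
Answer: 39601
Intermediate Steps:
Pow(Add(-154, Mul(15, -3)), 2) = Pow(Add(-154, -45), 2) = Pow(-199, 2) = 39601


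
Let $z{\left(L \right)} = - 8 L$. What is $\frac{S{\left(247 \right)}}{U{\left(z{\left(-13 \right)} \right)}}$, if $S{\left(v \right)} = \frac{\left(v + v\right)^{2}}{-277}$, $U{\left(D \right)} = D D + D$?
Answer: $- \frac{4693}{58170} \approx -0.080677$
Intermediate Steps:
$U{\left(D \right)} = D + D^{2}$ ($U{\left(D \right)} = D^{2} + D = D + D^{2}$)
$S{\left(v \right)} = - \frac{4 v^{2}}{277}$ ($S{\left(v \right)} = \left(2 v\right)^{2} \left(- \frac{1}{277}\right) = 4 v^{2} \left(- \frac{1}{277}\right) = - \frac{4 v^{2}}{277}$)
$\frac{S{\left(247 \right)}}{U{\left(z{\left(-13 \right)} \right)}} = \frac{\left(- \frac{4}{277}\right) 247^{2}}{\left(-8\right) \left(-13\right) \left(1 - -104\right)} = \frac{\left(- \frac{4}{277}\right) 61009}{104 \left(1 + 104\right)} = - \frac{244036}{277 \cdot 104 \cdot 105} = - \frac{244036}{277 \cdot 10920} = \left(- \frac{244036}{277}\right) \frac{1}{10920} = - \frac{4693}{58170}$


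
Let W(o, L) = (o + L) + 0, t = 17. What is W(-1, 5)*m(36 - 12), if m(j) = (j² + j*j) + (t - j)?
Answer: 4580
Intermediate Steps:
W(o, L) = L + o (W(o, L) = (L + o) + 0 = L + o)
m(j) = 17 - j + 2*j² (m(j) = (j² + j*j) + (17 - j) = (j² + j²) + (17 - j) = 2*j² + (17 - j) = 17 - j + 2*j²)
W(-1, 5)*m(36 - 12) = (5 - 1)*(17 - (36 - 12) + 2*(36 - 12)²) = 4*(17 - 1*24 + 2*24²) = 4*(17 - 24 + 2*576) = 4*(17 - 24 + 1152) = 4*1145 = 4580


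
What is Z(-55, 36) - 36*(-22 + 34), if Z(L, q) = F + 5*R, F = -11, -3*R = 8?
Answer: -1369/3 ≈ -456.33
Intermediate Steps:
R = -8/3 (R = -⅓*8 = -8/3 ≈ -2.6667)
Z(L, q) = -73/3 (Z(L, q) = -11 + 5*(-8/3) = -11 - 40/3 = -73/3)
Z(-55, 36) - 36*(-22 + 34) = -73/3 - 36*(-22 + 34) = -73/3 - 36*12 = -73/3 - 1*432 = -73/3 - 432 = -1369/3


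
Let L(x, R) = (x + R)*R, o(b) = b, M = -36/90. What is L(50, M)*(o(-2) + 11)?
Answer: -4464/25 ≈ -178.56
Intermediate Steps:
M = -2/5 (M = -36*1/90 = -2/5 ≈ -0.40000)
L(x, R) = R*(R + x) (L(x, R) = (R + x)*R = R*(R + x))
L(50, M)*(o(-2) + 11) = (-2*(-2/5 + 50)/5)*(-2 + 11) = -2/5*248/5*9 = -496/25*9 = -4464/25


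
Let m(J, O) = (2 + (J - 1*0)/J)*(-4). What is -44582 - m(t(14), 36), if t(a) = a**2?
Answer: -44570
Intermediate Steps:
m(J, O) = -12 (m(J, O) = (2 + (J + 0)/J)*(-4) = (2 + J/J)*(-4) = (2 + 1)*(-4) = 3*(-4) = -12)
-44582 - m(t(14), 36) = -44582 - 1*(-12) = -44582 + 12 = -44570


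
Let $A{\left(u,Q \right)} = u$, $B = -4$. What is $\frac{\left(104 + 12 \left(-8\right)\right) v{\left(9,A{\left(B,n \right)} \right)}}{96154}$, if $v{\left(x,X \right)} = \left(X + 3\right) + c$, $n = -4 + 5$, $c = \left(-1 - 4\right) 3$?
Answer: $- \frac{64}{48077} \approx -0.0013312$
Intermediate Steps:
$c = -15$ ($c = \left(-5\right) 3 = -15$)
$n = 1$
$v{\left(x,X \right)} = -12 + X$ ($v{\left(x,X \right)} = \left(X + 3\right) - 15 = \left(3 + X\right) - 15 = -12 + X$)
$\frac{\left(104 + 12 \left(-8\right)\right) v{\left(9,A{\left(B,n \right)} \right)}}{96154} = \frac{\left(104 + 12 \left(-8\right)\right) \left(-12 - 4\right)}{96154} = \left(104 - 96\right) \left(-16\right) \frac{1}{96154} = 8 \left(-16\right) \frac{1}{96154} = \left(-128\right) \frac{1}{96154} = - \frac{64}{48077}$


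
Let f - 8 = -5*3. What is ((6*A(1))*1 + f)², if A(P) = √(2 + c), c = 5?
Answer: 301 - 84*√7 ≈ 78.757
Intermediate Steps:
A(P) = √7 (A(P) = √(2 + 5) = √7)
f = -7 (f = 8 - 5*3 = 8 - 15 = -7)
((6*A(1))*1 + f)² = ((6*√7)*1 - 7)² = (6*√7 - 7)² = (-7 + 6*√7)²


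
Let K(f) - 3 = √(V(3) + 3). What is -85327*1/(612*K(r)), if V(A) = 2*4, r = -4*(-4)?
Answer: 85327/408 - 85327*√11/1224 ≈ -22.072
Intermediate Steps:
r = 16
V(A) = 8
K(f) = 3 + √11 (K(f) = 3 + √(8 + 3) = 3 + √11)
-85327*1/(612*K(r)) = -85327*1/(612*(3 + √11)) = -85327*(-1/(18*(-102 - 34*√11))) = -85327/(1836 + 612*√11)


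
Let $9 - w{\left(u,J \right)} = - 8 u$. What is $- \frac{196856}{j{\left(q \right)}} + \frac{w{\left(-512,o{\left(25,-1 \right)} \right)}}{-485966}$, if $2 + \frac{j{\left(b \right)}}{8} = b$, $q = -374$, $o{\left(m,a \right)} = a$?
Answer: $\frac{5979851037}{91361608} \approx 65.453$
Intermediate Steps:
$w{\left(u,J \right)} = 9 + 8 u$ ($w{\left(u,J \right)} = 9 - - 8 u = 9 + 8 u$)
$j{\left(b \right)} = -16 + 8 b$
$- \frac{196856}{j{\left(q \right)}} + \frac{w{\left(-512,o{\left(25,-1 \right)} \right)}}{-485966} = - \frac{196856}{-16 + 8 \left(-374\right)} + \frac{9 + 8 \left(-512\right)}{-485966} = - \frac{196856}{-16 - 2992} + \left(9 - 4096\right) \left(- \frac{1}{485966}\right) = - \frac{196856}{-3008} - - \frac{4087}{485966} = \left(-196856\right) \left(- \frac{1}{3008}\right) + \frac{4087}{485966} = \frac{24607}{376} + \frac{4087}{485966} = \frac{5979851037}{91361608}$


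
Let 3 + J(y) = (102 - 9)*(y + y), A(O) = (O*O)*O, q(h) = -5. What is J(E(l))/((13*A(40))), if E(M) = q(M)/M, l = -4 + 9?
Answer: -189/832000 ≈ -0.00022716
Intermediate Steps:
A(O) = O³ (A(O) = O²*O = O³)
l = 5
E(M) = -5/M
J(y) = -3 + 186*y (J(y) = -3 + (102 - 9)*(y + y) = -3 + 93*(2*y) = -3 + 186*y)
J(E(l))/((13*A(40))) = (-3 + 186*(-5/5))/((13*40³)) = (-3 + 186*(-5*⅕))/((13*64000)) = (-3 + 186*(-1))/832000 = (-3 - 186)*(1/832000) = -189*1/832000 = -189/832000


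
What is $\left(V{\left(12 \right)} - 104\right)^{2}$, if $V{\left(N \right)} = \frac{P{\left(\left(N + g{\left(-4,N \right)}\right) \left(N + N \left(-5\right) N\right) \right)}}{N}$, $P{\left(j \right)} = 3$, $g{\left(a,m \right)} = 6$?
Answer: $\frac{172225}{16} \approx 10764.0$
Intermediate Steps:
$V{\left(N \right)} = \frac{3}{N}$
$\left(V{\left(12 \right)} - 104\right)^{2} = \left(\frac{3}{12} - 104\right)^{2} = \left(3 \cdot \frac{1}{12} - 104\right)^{2} = \left(\frac{1}{4} - 104\right)^{2} = \left(- \frac{415}{4}\right)^{2} = \frac{172225}{16}$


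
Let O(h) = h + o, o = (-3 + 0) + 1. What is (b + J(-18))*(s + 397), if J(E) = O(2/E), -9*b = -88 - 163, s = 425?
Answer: 63568/3 ≈ 21189.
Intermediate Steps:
b = 251/9 (b = -(-88 - 163)/9 = -⅑*(-251) = 251/9 ≈ 27.889)
o = -2 (o = -3 + 1 = -2)
O(h) = -2 + h (O(h) = h - 2 = -2 + h)
J(E) = -2 + 2/E
(b + J(-18))*(s + 397) = (251/9 + (-2 + 2/(-18)))*(425 + 397) = (251/9 + (-2 + 2*(-1/18)))*822 = (251/9 + (-2 - ⅑))*822 = (251/9 - 19/9)*822 = (232/9)*822 = 63568/3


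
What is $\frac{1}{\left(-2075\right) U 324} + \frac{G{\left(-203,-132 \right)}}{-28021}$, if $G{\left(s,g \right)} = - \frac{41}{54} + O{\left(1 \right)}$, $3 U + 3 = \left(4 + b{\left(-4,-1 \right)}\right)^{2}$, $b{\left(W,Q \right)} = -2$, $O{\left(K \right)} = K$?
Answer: $- \frac{81971}{6279506100} \approx -1.3054 \cdot 10^{-5}$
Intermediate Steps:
$U = \frac{1}{3}$ ($U = -1 + \frac{\left(4 - 2\right)^{2}}{3} = -1 + \frac{2^{2}}{3} = -1 + \frac{1}{3} \cdot 4 = -1 + \frac{4}{3} = \frac{1}{3} \approx 0.33333$)
$G{\left(s,g \right)} = \frac{13}{54}$ ($G{\left(s,g \right)} = - \frac{41}{54} + 1 = \frac{13}{54}$)
$\frac{1}{\left(-2075\right) U 324} + \frac{G{\left(-203,-132 \right)}}{-28021} = \frac{1}{\left(-2075\right) \frac{1}{3} \cdot 324} + \frac{13}{54 \left(-28021\right)} = - \frac{1}{2075 \cdot 108} + \frac{13}{54} \left(- \frac{1}{28021}\right) = \left(- \frac{1}{2075}\right) \frac{1}{108} - \frac{13}{1513134} = - \frac{1}{224100} - \frac{13}{1513134} = - \frac{81971}{6279506100}$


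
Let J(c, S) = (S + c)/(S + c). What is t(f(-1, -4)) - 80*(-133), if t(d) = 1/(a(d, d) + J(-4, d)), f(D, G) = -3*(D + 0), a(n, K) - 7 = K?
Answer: 117041/11 ≈ 10640.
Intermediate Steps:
a(n, K) = 7 + K
f(D, G) = -3*D
J(c, S) = 1
t(d) = 1/(8 + d) (t(d) = 1/((7 + d) + 1) = 1/(8 + d))
t(f(-1, -4)) - 80*(-133) = 1/(8 - 3*(-1)) - 80*(-133) = 1/(8 + 3) + 10640 = 1/11 + 10640 = 117041/11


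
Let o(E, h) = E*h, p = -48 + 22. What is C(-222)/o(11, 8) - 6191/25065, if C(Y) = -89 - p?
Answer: -2123903/2205720 ≈ -0.96291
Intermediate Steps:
p = -26
C(Y) = -63 (C(Y) = -89 - 1*(-26) = -89 + 26 = -63)
C(-222)/o(11, 8) - 6191/25065 = -63/(11*8) - 6191/25065 = -63/88 - 6191*1/25065 = -63*1/88 - 6191/25065 = -63/88 - 6191/25065 = -2123903/2205720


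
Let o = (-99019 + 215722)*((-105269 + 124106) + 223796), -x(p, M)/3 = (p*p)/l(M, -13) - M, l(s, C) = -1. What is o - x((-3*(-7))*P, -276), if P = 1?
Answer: 28315998504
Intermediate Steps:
x(p, M) = 3*M + 3*p² (x(p, M) = -3*((p*p)/(-1) - M) = -3*(p²*(-1) - M) = -3*(-p² - M) = -3*(-M - p²) = 3*M + 3*p²)
o = 28315998999 (o = 116703*(18837 + 223796) = 116703*242633 = 28315998999)
o - x((-3*(-7))*P, -276) = 28315998999 - (3*(-276) + 3*(-3*(-7)*1)²) = 28315998999 - (-828 + 3*(21*1)²) = 28315998999 - (-828 + 3*21²) = 28315998999 - (-828 + 3*441) = 28315998999 - (-828 + 1323) = 28315998999 - 1*495 = 28315998999 - 495 = 28315998504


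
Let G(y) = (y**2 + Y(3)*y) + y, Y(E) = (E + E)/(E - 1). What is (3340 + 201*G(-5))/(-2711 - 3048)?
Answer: -4345/5759 ≈ -0.75447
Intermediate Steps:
Y(E) = 2*E/(-1 + E) (Y(E) = (2*E)/(-1 + E) = 2*E/(-1 + E))
G(y) = y**2 + 4*y (G(y) = (y**2 + (2*3/(-1 + 3))*y) + y = (y**2 + (2*3/2)*y) + y = (y**2 + (2*3*(1/2))*y) + y = (y**2 + 3*y) + y = y**2 + 4*y)
(3340 + 201*G(-5))/(-2711 - 3048) = (3340 + 201*(-5*(4 - 5)))/(-2711 - 3048) = (3340 + 201*(-5*(-1)))/(-5759) = (3340 + 201*5)*(-1/5759) = (3340 + 1005)*(-1/5759) = 4345*(-1/5759) = -4345/5759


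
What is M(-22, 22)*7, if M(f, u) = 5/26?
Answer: 35/26 ≈ 1.3462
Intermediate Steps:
M(f, u) = 5/26 (M(f, u) = 5*(1/26) = 5/26)
M(-22, 22)*7 = (5/26)*7 = 35/26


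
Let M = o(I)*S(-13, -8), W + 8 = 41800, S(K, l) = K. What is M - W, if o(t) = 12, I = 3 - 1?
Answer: -41948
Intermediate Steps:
I = 2
W = 41792 (W = -8 + 41800 = 41792)
M = -156 (M = 12*(-13) = -156)
M - W = -156 - 1*41792 = -156 - 41792 = -41948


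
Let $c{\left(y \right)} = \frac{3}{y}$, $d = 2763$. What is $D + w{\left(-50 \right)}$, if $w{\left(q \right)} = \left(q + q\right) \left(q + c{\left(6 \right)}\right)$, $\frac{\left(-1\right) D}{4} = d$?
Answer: $-6102$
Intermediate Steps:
$D = -11052$ ($D = \left(-4\right) 2763 = -11052$)
$w{\left(q \right)} = 2 q \left(\frac{1}{2} + q\right)$ ($w{\left(q \right)} = \left(q + q\right) \left(q + \frac{3}{6}\right) = 2 q \left(q + 3 \cdot \frac{1}{6}\right) = 2 q \left(q + \frac{1}{2}\right) = 2 q \left(\frac{1}{2} + q\right)$)
$D + w{\left(-50 \right)} = -11052 - 50 \left(1 + 2 \left(-50\right)\right) = -11052 - 50 \left(1 - 100\right) = -11052 - -4950 = -11052 + 4950 = -6102$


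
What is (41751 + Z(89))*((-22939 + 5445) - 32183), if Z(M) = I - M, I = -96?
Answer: -2064874182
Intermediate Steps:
Z(M) = -96 - M
(41751 + Z(89))*((-22939 + 5445) - 32183) = (41751 + (-96 - 1*89))*((-22939 + 5445) - 32183) = (41751 + (-96 - 89))*(-17494 - 32183) = (41751 - 185)*(-49677) = 41566*(-49677) = -2064874182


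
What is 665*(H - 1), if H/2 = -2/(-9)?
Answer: -3325/9 ≈ -369.44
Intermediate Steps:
H = 4/9 (H = 2*(-2/(-9)) = 2*(-2*(-⅑)) = 2*(2/9) = 4/9 ≈ 0.44444)
665*(H - 1) = 665*(4/9 - 1) = 665*(-5/9) = -3325/9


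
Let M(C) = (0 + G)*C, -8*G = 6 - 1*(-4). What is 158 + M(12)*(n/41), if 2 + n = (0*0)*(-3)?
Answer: 6508/41 ≈ 158.73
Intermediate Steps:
G = -5/4 (G = -(6 - 1*(-4))/8 = -(6 + 4)/8 = -1/8*10 = -5/4 ≈ -1.2500)
M(C) = -5*C/4 (M(C) = (0 - 5/4)*C = -5*C/4)
n = -2 (n = -2 + (0*0)*(-3) = -2 + 0*(-3) = -2 + 0 = -2)
158 + M(12)*(n/41) = 158 + (-5/4*12)*(-2/41) = 158 - (-30)/41 = 158 - 15*(-2/41) = 158 + 30/41 = 6508/41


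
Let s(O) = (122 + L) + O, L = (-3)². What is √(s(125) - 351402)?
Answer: I*√351146 ≈ 592.58*I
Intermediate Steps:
L = 9
s(O) = 131 + O (s(O) = (122 + 9) + O = 131 + O)
√(s(125) - 351402) = √((131 + 125) - 351402) = √(256 - 351402) = √(-351146) = I*√351146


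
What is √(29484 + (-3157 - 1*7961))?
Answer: √18366 ≈ 135.52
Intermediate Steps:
√(29484 + (-3157 - 1*7961)) = √(29484 + (-3157 - 7961)) = √(29484 - 11118) = √18366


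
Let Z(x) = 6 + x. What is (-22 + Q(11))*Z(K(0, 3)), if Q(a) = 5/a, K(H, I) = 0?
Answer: -1422/11 ≈ -129.27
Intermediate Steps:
(-22 + Q(11))*Z(K(0, 3)) = (-22 + 5/11)*(6 + 0) = (-22 + 5*(1/11))*6 = (-22 + 5/11)*6 = -237/11*6 = -1422/11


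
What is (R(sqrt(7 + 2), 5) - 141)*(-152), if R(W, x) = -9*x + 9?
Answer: 26904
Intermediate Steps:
R(W, x) = 9 - 9*x
(R(sqrt(7 + 2), 5) - 141)*(-152) = ((9 - 9*5) - 141)*(-152) = ((9 - 45) - 141)*(-152) = (-36 - 141)*(-152) = -177*(-152) = 26904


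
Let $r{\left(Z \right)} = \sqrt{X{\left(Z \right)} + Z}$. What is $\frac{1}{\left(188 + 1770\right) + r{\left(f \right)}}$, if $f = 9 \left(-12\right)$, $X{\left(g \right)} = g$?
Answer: $\frac{979}{1916990} - \frac{3 i \sqrt{6}}{1916990} \approx 0.0005107 - 3.8333 \cdot 10^{-6} i$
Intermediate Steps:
$f = -108$
$r{\left(Z \right)} = \sqrt{2} \sqrt{Z}$ ($r{\left(Z \right)} = \sqrt{Z + Z} = \sqrt{2 Z} = \sqrt{2} \sqrt{Z}$)
$\frac{1}{\left(188 + 1770\right) + r{\left(f \right)}} = \frac{1}{\left(188 + 1770\right) + \sqrt{2} \sqrt{-108}} = \frac{1}{1958 + \sqrt{2} \cdot 6 i \sqrt{3}} = \frac{1}{1958 + 6 i \sqrt{6}}$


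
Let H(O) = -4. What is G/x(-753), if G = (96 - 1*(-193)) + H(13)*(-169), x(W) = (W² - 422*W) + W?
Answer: 965/884022 ≈ 0.0010916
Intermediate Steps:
x(W) = W² - 421*W
G = 965 (G = (96 - 1*(-193)) - 4*(-169) = (96 + 193) + 676 = 289 + 676 = 965)
G/x(-753) = 965/((-753*(-421 - 753))) = 965/((-753*(-1174))) = 965/884022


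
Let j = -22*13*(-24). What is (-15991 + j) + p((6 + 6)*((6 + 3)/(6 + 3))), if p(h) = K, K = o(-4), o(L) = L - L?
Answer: -9127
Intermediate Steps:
o(L) = 0
K = 0
j = 6864 (j = -286*(-24) = 6864)
p(h) = 0
(-15991 + j) + p((6 + 6)*((6 + 3)/(6 + 3))) = (-15991 + 6864) + 0 = -9127 + 0 = -9127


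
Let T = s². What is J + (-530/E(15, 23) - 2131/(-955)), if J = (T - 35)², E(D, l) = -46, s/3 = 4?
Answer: 261268253/21965 ≈ 11895.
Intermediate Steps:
s = 12 (s = 3*4 = 12)
T = 144 (T = 12² = 144)
J = 11881 (J = (144 - 35)² = 109² = 11881)
J + (-530/E(15, 23) - 2131/(-955)) = 11881 + (-530/(-46) - 2131/(-955)) = 11881 + (-530*(-1/46) - 2131*(-1/955)) = 11881 + (265/23 + 2131/955) = 11881 + 302088/21965 = 261268253/21965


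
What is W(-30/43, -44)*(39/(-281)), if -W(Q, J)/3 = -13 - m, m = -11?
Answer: -234/281 ≈ -0.83274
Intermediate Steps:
W(Q, J) = 6 (W(Q, J) = -3*(-13 - 1*(-11)) = -3*(-13 + 11) = -3*(-2) = 6)
W(-30/43, -44)*(39/(-281)) = 6*(39/(-281)) = 6*(39*(-1/281)) = 6*(-39/281) = -234/281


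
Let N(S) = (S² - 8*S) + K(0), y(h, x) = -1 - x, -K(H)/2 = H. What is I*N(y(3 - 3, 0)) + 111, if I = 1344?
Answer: 12207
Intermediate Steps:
K(H) = -2*H
N(S) = S² - 8*S (N(S) = (S² - 8*S) - 2*0 = (S² - 8*S) + 0 = S² - 8*S)
I*N(y(3 - 3, 0)) + 111 = 1344*((-1 - 1*0)*(-8 + (-1 - 1*0))) + 111 = 1344*((-1 + 0)*(-8 + (-1 + 0))) + 111 = 1344*(-(-8 - 1)) + 111 = 1344*(-1*(-9)) + 111 = 1344*9 + 111 = 12096 + 111 = 12207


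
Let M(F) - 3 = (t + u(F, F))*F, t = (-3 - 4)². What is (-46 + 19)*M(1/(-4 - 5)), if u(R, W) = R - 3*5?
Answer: 62/3 ≈ 20.667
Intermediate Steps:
u(R, W) = -15 + R (u(R, W) = R - 15 = -15 + R)
t = 49 (t = (-7)² = 49)
M(F) = 3 + F*(34 + F) (M(F) = 3 + (49 + (-15 + F))*F = 3 + (34 + F)*F = 3 + F*(34 + F))
(-46 + 19)*M(1/(-4 - 5)) = (-46 + 19)*(3 + (1/(-4 - 5))² + 34/(-4 - 5)) = -27*(3 + (1/(-9))² + 34/(-9)) = -27*(3 + (-⅑)² + 34*(-⅑)) = -27*(3 + 1/81 - 34/9) = -27*(-62/81) = 62/3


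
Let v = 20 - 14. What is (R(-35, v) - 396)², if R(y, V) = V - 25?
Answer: 172225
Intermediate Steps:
v = 6
R(y, V) = -25 + V
(R(-35, v) - 396)² = ((-25 + 6) - 396)² = (-19 - 396)² = (-415)² = 172225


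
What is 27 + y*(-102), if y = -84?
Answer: 8595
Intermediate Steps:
27 + y*(-102) = 27 - 84*(-102) = 27 + 8568 = 8595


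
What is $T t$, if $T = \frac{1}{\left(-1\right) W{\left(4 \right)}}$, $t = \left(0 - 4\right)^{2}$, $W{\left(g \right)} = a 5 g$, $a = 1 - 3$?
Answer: $\frac{2}{5} \approx 0.4$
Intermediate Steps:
$a = -2$ ($a = 1 - 3 = -2$)
$W{\left(g \right)} = - 10 g$ ($W{\left(g \right)} = \left(-2\right) 5 g = - 10 g$)
$t = 16$ ($t = \left(-4\right)^{2} = 16$)
$T = \frac{1}{40}$ ($T = \frac{1}{\left(-1\right) \left(\left(-10\right) 4\right)} = \frac{1}{\left(-1\right) \left(-40\right)} = \frac{1}{40} \approx 0.025$)
$T t = \frac{1}{40} \cdot 16 = \frac{2}{5}$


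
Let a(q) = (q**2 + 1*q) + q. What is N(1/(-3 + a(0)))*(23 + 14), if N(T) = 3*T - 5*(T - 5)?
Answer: 2849/3 ≈ 949.67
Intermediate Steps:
a(q) = q**2 + 2*q (a(q) = (q**2 + q) + q = (q + q**2) + q = q**2 + 2*q)
N(T) = 25 - 2*T (N(T) = 3*T - 5*(-5 + T) = 3*T + (25 - 5*T) = 25 - 2*T)
N(1/(-3 + a(0)))*(23 + 14) = (25 - 2/(-3 + 0*(2 + 0)))*(23 + 14) = (25 - 2/(-3 + 0*2))*37 = (25 - 2/(-3 + 0))*37 = (25 - 2/(-3))*37 = (25 - 2*(-1/3))*37 = (25 + 2/3)*37 = (77/3)*37 = 2849/3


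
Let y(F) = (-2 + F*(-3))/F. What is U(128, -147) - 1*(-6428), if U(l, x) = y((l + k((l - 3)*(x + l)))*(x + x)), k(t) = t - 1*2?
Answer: 2124124274/330603 ≈ 6425.0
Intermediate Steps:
k(t) = -2 + t (k(t) = t - 2 = -2 + t)
y(F) = (-2 - 3*F)/F
U(l, x) = -3 - 1/(x*(-2 + l + (-3 + l)*(l + x))) (U(l, x) = -3 - 2*1/((l + (-2 + (l - 3)*(x + l)))*(x + x)) = -3 - 2*1/(2*x*(l + (-2 + (-3 + l)*(l + x)))) = -3 - 2*1/(2*x*(-2 + l + (-3 + l)*(l + x))) = -3 - 1/(x*(-2 + l + (-3 + l)*(l + x))))
U(128, -147) - 1*(-6428) = (-3 + 1/((-147)*(2 - 1*128**2 + 2*128 + 3*(-147) - 1*128*(-147)))) - 1*(-6428) = (-3 - 1/(147*(2 - 1*16384 + 256 - 441 + 18816))) + 6428 = (-3 - 1/(147*(2 - 16384 + 256 - 441 + 18816))) + 6428 = (-3 - 1/147/2249) + 6428 = (-3 - 1/147*1/2249) + 6428 = (-3 - 1/330603) + 6428 = -991810/330603 + 6428 = 2124124274/330603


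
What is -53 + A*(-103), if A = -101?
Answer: 10350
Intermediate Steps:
-53 + A*(-103) = -53 - 101*(-103) = -53 + 10403 = 10350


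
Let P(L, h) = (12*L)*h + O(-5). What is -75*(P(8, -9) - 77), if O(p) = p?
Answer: 70950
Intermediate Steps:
P(L, h) = -5 + 12*L*h (P(L, h) = (12*L)*h - 5 = 12*L*h - 5 = -5 + 12*L*h)
-75*(P(8, -9) - 77) = -75*((-5 + 12*8*(-9)) - 77) = -75*((-5 - 864) - 77) = -75*(-869 - 77) = -75*(-946) = 70950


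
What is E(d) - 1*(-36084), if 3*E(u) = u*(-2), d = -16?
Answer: 108284/3 ≈ 36095.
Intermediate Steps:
E(u) = -2*u/3 (E(u) = (u*(-2))/3 = (-2*u)/3 = -2*u/3)
E(d) - 1*(-36084) = -2/3*(-16) - 1*(-36084) = 32/3 + 36084 = 108284/3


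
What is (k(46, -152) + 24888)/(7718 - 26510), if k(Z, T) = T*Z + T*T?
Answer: -5125/2349 ≈ -2.1818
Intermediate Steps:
k(Z, T) = T**2 + T*Z (k(Z, T) = T*Z + T**2 = T**2 + T*Z)
(k(46, -152) + 24888)/(7718 - 26510) = (-152*(-152 + 46) + 24888)/(7718 - 26510) = (-152*(-106) + 24888)/(-18792) = (16112 + 24888)*(-1/18792) = 41000*(-1/18792) = -5125/2349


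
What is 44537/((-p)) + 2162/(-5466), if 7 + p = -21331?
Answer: 98653243/58316754 ≈ 1.6917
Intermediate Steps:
p = -21338 (p = -7 - 21331 = -21338)
44537/((-p)) + 2162/(-5466) = 44537/((-1*(-21338))) + 2162/(-5466) = 44537/21338 + 2162*(-1/5466) = 44537*(1/21338) - 1081/2733 = 44537/21338 - 1081/2733 = 98653243/58316754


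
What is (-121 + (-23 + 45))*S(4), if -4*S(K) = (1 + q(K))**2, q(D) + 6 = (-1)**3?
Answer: 891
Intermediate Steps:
q(D) = -7 (q(D) = -6 + (-1)**3 = -6 - 1 = -7)
S(K) = -9 (S(K) = -(1 - 7)**2/4 = -1/4*(-6)**2 = -1/4*36 = -9)
(-121 + (-23 + 45))*S(4) = (-121 + (-23 + 45))*(-9) = (-121 + 22)*(-9) = -99*(-9) = 891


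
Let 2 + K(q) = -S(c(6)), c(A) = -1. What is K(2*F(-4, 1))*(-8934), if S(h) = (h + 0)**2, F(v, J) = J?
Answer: 26802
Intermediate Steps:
S(h) = h**2
K(q) = -3 (K(q) = -2 - 1*(-1)**2 = -2 - 1*1 = -2 - 1 = -3)
K(2*F(-4, 1))*(-8934) = -3*(-8934) = 26802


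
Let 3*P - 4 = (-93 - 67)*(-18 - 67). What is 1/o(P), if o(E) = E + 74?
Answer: 3/13826 ≈ 0.00021698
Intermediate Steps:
P = 13604/3 (P = 4/3 + ((-93 - 67)*(-18 - 67))/3 = 4/3 + (-160*(-85))/3 = 4/3 + (1/3)*13600 = 4/3 + 13600/3 = 13604/3 ≈ 4534.7)
o(E) = 74 + E
1/o(P) = 1/(74 + 13604/3) = 1/(13826/3) = 3/13826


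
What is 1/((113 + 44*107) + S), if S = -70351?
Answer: -1/65530 ≈ -1.5260e-5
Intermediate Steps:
1/((113 + 44*107) + S) = 1/((113 + 44*107) - 70351) = 1/((113 + 4708) - 70351) = 1/(4821 - 70351) = 1/(-65530) = -1/65530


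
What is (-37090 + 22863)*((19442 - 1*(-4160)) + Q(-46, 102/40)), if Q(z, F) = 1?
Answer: -335799881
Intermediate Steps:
(-37090 + 22863)*((19442 - 1*(-4160)) + Q(-46, 102/40)) = (-37090 + 22863)*((19442 - 1*(-4160)) + 1) = -14227*((19442 + 4160) + 1) = -14227*(23602 + 1) = -14227*23603 = -335799881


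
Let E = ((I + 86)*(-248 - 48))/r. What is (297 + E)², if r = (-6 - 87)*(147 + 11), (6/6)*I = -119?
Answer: 526676775625/5997601 ≈ 87815.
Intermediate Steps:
I = -119
r = -14694 (r = -93*158 = -14694)
E = -1628/2449 (E = ((-119 + 86)*(-248 - 48))/(-14694) = -33*(-296)*(-1/14694) = 9768*(-1/14694) = -1628/2449 ≈ -0.66476)
(297 + E)² = (297 - 1628/2449)² = (725725/2449)² = 526676775625/5997601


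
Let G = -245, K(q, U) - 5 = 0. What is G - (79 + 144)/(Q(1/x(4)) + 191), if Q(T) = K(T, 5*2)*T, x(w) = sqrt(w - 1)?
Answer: -26935189/109418 + 1115*sqrt(3)/109418 ≈ -246.15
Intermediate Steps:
x(w) = sqrt(-1 + w)
K(q, U) = 5 (K(q, U) = 5 + 0 = 5)
Q(T) = 5*T
G - (79 + 144)/(Q(1/x(4)) + 191) = -245 - (79 + 144)/(5/(sqrt(-1 + 4)) + 191) = -245 - 223/(5/(sqrt(3)) + 191) = -245 - 223/(5*(sqrt(3)/3) + 191) = -245 - 223/(5*sqrt(3)/3 + 191) = -245 - 223/(191 + 5*sqrt(3)/3)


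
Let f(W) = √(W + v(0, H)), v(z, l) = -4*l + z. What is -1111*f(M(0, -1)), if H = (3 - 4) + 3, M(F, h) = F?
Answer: -2222*I*√2 ≈ -3142.4*I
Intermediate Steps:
H = 2 (H = -1 + 3 = 2)
v(z, l) = z - 4*l
f(W) = √(-8 + W) (f(W) = √(W + (0 - 4*2)) = √(W + (0 - 8)) = √(W - 8) = √(-8 + W))
-1111*f(M(0, -1)) = -1111*√(-8 + 0) = -2222*I*√2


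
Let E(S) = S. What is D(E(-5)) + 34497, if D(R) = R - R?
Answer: 34497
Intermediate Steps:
D(R) = 0
D(E(-5)) + 34497 = 0 + 34497 = 34497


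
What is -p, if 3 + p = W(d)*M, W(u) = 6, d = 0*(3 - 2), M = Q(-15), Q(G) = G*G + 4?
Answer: -1371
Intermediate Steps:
Q(G) = 4 + G**2 (Q(G) = G**2 + 4 = 4 + G**2)
M = 229 (M = 4 + (-15)**2 = 4 + 225 = 229)
d = 0 (d = 0*1 = 0)
p = 1371 (p = -3 + 6*229 = -3 + 1374 = 1371)
-p = -1*1371 = -1371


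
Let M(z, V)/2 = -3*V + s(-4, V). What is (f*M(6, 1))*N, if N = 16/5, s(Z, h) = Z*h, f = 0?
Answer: 0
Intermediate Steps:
M(z, V) = -14*V (M(z, V) = 2*(-3*V - 4*V) = 2*(-7*V) = -14*V)
N = 16/5 (N = 16*(1/5) = 16/5 ≈ 3.2000)
(f*M(6, 1))*N = (0*(-14*1))*(16/5) = (0*(-14))*(16/5) = 0*(16/5) = 0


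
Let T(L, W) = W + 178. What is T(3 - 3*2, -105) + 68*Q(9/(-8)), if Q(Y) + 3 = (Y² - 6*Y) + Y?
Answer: 5401/16 ≈ 337.56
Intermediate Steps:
T(L, W) = 178 + W
Q(Y) = -3 + Y² - 5*Y (Q(Y) = -3 + ((Y² - 6*Y) + Y) = -3 + (Y² - 5*Y) = -3 + Y² - 5*Y)
T(3 - 3*2, -105) + 68*Q(9/(-8)) = (178 - 105) + 68*(-3 + (9/(-8))² - 45/(-8)) = 73 + 68*(-3 + (9*(-⅛))² - 45*(-1)/8) = 73 + 68*(-3 + (-9/8)² - 5*(-9/8)) = 73 + 68*(-3 + 81/64 + 45/8) = 73 + 68*(249/64) = 73 + 4233/16 = 5401/16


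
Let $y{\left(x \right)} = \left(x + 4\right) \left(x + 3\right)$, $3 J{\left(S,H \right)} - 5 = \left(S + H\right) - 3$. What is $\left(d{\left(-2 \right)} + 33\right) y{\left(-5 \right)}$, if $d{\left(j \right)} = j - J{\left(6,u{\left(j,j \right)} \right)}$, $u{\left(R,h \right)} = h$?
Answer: $58$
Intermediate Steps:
$J{\left(S,H \right)} = \frac{2}{3} + \frac{H}{3} + \frac{S}{3}$ ($J{\left(S,H \right)} = \frac{5}{3} + \frac{\left(S + H\right) - 3}{3} = \frac{5}{3} + \frac{\left(H + S\right) - 3}{3} = \frac{5}{3} + \frac{-3 + H + S}{3} = \frac{5}{3} + \left(-1 + \frac{H}{3} + \frac{S}{3}\right) = \frac{2}{3} + \frac{H}{3} + \frac{S}{3}$)
$y{\left(x \right)} = \left(3 + x\right) \left(4 + x\right)$ ($y{\left(x \right)} = \left(4 + x\right) \left(3 + x\right) = \left(3 + x\right) \left(4 + x\right)$)
$d{\left(j \right)} = - \frac{8}{3} + \frac{2 j}{3}$ ($d{\left(j \right)} = j - \left(\frac{2}{3} + \frac{j}{3} + \frac{1}{3} \cdot 6\right) = j - \left(\frac{2}{3} + \frac{j}{3} + 2\right) = j - \left(\frac{8}{3} + \frac{j}{3}\right) = - \frac{8}{3} + \frac{2 j}{3}$)
$\left(d{\left(-2 \right)} + 33\right) y{\left(-5 \right)} = \left(\left(- \frac{8}{3} + \frac{2}{3} \left(-2\right)\right) + 33\right) \left(12 + \left(-5\right)^{2} + 7 \left(-5\right)\right) = \left(\left(- \frac{8}{3} - \frac{4}{3}\right) + 33\right) \left(12 + 25 - 35\right) = \left(-4 + 33\right) 2 = 29 \cdot 2 = 58$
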